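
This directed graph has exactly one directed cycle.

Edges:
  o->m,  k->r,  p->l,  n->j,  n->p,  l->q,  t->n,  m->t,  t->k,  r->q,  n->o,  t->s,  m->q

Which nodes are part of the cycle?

DFS with gray/black marking from n:
n gray
  o gray
    m gray
      q gray
      q black
      t gray
        s gray
        s black
        t→n: n is gray → back edge
Back edge closes the cycle n → o → m → t → n; its vertices are {m, n, o, t}.

m, n, o, t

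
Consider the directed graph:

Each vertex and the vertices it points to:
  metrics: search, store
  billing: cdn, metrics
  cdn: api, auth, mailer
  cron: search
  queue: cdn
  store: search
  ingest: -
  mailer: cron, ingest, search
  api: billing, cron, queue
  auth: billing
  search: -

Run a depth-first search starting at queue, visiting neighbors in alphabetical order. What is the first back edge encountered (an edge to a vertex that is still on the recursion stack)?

billing->cdn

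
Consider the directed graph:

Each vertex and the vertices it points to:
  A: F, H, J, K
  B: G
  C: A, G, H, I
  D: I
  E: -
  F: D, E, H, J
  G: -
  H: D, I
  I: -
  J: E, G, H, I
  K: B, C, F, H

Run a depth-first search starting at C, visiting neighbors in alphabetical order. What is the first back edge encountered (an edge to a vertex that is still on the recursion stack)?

DFS from C (visiting neighbors in alphabetical order); mark gray on enter, black on exit:
C gray
  A gray
    F gray
      D gray
        I gray
        I black
      D black
      E gray
      E black
      H gray
        H→D: D black — skip
        H→I: I black — skip
      H black
      J gray
        J→E: E black — skip
        G gray
        G black
        J→H: H black — skip
        J→I: I black — skip
      J black
    F black
    A→H: H black — skip
    A→J: J black — skip
    K gray
      B gray
        B→G: G black — skip
      B black
      K→C: C is gray → back edge
First back edge: K → C.

K->C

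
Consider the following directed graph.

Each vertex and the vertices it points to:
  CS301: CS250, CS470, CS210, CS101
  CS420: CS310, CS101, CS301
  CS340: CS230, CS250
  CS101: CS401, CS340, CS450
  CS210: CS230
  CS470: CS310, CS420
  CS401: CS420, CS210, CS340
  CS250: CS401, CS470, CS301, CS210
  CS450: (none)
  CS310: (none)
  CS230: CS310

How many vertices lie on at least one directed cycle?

7

A vertex is on a directed cycle iff it belongs to a strongly connected component of size ≥ 2 (or has a self-loop).
The vertices on cycles are {CS101, CS250, CS301, CS340, CS401, CS420, CS470} — 7 in total.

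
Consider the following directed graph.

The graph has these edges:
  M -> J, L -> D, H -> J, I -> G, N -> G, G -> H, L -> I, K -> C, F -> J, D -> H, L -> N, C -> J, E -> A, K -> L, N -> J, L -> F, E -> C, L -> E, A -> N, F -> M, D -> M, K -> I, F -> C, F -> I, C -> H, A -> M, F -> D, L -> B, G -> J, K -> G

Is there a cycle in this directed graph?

DFS with white/gray/black marking, starting from E:
E gray
  A gray
    N gray
      J gray
      J black
      G gray
        G→J: J black — skip
        H gray
          H→J: J black — skip
        H black
      G black
    N black
    M gray
      M→J: J black — skip
    M black
  A black
  C gray
    C→H: H black — skip
    C→J: J black — skip
  C black
E black
I gray
  I→G: G black — skip
I black
L gray
  L→I: I black — skip
  F gray
    F→J: J black — skip
    D gray
      D→M: M black — skip
      D→H: H black — skip
    D black
    F→M: M black — skip
    F→C: C black — skip
    F→I: I black — skip
  F black
  L→N: N black — skip
  L→E: E black — skip
  L→D: D black — skip
  B gray
  B black
L black
K gray
  K→I: I black — skip
  K→L: L black — skip
  K→C: C black — skip
  K→G: G black — skip
K black
Every edge goes to a white or black vertex — no back edge, so the graph is acyclic.

No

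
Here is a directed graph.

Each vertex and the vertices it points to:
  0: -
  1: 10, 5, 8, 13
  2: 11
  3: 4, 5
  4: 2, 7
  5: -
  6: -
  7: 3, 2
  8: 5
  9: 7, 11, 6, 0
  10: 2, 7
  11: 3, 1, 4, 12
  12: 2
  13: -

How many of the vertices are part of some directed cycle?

8

A vertex is on a directed cycle iff it belongs to a strongly connected component of size ≥ 2 (or has a self-loop).
The vertices on cycles are {1, 2, 3, 4, 7, 10, 11, 12} — 8 in total.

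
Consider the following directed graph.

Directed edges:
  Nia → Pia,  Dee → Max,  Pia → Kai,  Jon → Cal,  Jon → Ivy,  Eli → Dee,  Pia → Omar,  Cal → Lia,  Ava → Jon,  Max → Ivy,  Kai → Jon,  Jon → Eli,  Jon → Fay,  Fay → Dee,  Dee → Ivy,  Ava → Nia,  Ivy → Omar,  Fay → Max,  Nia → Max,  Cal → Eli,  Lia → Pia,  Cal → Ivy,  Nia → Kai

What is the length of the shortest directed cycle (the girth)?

5

For each vertex v, BFS finds the shortest path from v back to v.
The shortest such closed walk is Jon → Cal → Lia → Pia → Kai → Jon, length 5.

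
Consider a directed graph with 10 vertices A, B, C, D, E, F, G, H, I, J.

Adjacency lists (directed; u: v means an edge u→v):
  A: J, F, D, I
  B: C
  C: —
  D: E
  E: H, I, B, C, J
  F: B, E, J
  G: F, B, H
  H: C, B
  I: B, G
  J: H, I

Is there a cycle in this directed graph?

Yes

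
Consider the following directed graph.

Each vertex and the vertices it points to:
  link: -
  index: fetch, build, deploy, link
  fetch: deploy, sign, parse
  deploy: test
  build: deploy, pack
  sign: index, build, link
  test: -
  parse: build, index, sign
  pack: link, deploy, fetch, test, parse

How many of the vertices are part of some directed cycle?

A vertex is on a directed cycle iff it belongs to a strongly connected component of size ≥ 2 (or has a self-loop).
The vertices on cycles are {pack, sign, build, fetch, index, parse} — 6 in total.

6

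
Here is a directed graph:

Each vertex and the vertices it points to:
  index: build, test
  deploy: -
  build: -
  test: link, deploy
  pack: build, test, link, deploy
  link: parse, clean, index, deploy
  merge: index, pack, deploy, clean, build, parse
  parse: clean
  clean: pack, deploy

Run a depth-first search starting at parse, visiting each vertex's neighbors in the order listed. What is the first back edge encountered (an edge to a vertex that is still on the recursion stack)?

DFS from parse (visiting each vertex's neighbors in the order listed); mark gray on enter, black on exit:
parse gray
  clean gray
    pack gray
      build gray
      build black
      test gray
        link gray
          link→parse: parse is gray → back edge
First back edge: link → parse.

link->parse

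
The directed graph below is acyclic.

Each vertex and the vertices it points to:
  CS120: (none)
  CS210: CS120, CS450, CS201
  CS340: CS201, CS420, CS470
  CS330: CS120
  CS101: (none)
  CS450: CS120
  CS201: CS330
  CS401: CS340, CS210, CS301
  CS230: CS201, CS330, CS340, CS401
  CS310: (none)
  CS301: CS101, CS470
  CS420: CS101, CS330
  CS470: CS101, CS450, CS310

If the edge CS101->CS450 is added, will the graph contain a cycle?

No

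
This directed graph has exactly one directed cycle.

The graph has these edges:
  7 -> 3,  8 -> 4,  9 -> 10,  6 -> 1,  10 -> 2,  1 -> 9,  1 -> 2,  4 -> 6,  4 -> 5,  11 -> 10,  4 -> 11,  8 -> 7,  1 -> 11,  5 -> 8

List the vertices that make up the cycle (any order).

4, 5, 8

DFS with gray/black marking from 4:
4 gray
  5 gray
    8 gray
      8→4: 4 is gray → back edge
Back edge closes the cycle 4 → 5 → 8 → 4; its vertices are {4, 5, 8}.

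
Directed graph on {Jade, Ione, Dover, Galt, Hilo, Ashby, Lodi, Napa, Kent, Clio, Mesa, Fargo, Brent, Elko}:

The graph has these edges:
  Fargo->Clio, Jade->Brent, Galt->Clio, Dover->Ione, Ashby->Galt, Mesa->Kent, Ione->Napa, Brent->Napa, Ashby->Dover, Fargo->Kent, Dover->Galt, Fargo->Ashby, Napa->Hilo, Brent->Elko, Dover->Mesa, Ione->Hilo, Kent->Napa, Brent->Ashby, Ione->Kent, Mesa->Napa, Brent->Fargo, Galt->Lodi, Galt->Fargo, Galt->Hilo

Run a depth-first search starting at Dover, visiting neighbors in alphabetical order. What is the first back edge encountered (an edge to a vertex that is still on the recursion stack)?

DFS from Dover (visiting neighbors in alphabetical order); mark gray on enter, black on exit:
Dover gray
  Galt gray
    Clio gray
    Clio black
    Fargo gray
      Ashby gray
        Ashby→Dover: Dover is gray → back edge
First back edge: Ashby → Dover.

Ashby→Dover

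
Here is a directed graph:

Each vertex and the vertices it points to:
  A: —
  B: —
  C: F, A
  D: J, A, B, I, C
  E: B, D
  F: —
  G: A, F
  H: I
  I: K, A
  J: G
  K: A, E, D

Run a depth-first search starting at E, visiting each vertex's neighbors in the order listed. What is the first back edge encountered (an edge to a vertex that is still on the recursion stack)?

K→E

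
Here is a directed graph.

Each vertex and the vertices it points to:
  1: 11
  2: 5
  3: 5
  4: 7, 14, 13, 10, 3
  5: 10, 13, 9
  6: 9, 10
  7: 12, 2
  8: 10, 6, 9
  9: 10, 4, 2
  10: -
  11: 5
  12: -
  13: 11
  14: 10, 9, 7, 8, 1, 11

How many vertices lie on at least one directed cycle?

A vertex is on a directed cycle iff it belongs to a strongly connected component of size ≥ 2 (or has a self-loop).
The vertices on cycles are {1, 2, 3, 4, 5, 6, 7, 8, 9, 11, 13, 14} — 12 in total.

12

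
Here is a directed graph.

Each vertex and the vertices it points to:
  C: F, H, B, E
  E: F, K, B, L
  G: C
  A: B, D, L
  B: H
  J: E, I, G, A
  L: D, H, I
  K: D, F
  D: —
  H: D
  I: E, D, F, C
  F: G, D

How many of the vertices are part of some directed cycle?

7

A vertex is on a directed cycle iff it belongs to a strongly connected component of size ≥ 2 (or has a self-loop).
The vertices on cycles are {C, E, F, G, I, K, L} — 7 in total.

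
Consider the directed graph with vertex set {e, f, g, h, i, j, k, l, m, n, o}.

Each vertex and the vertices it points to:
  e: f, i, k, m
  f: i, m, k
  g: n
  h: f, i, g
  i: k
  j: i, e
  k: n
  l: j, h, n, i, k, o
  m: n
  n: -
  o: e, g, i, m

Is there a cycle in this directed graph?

No

DFS with white/gray/black marking, starting from e:
e gray
  f gray
    i gray
      k gray
        n gray
        n black
      k black
    i black
    m gray
      m→n: n black — skip
    m black
    f→k: k black — skip
  f black
  e→i: i black — skip
  e→k: k black — skip
  e→m: m black — skip
e black
g gray
  g→n: n black — skip
g black
h gray
  h→f: f black — skip
  h→i: i black — skip
  h→g: g black — skip
h black
j gray
  j→i: i black — skip
  j→e: e black — skip
j black
l gray
  l→j: j black — skip
  l→h: h black — skip
  l→n: n black — skip
  l→i: i black — skip
  l→k: k black — skip
  o gray
    o→e: e black — skip
    o→g: g black — skip
    o→i: i black — skip
    o→m: m black — skip
  o black
l black
Every edge goes to a white or black vertex — no back edge, so the graph is acyclic.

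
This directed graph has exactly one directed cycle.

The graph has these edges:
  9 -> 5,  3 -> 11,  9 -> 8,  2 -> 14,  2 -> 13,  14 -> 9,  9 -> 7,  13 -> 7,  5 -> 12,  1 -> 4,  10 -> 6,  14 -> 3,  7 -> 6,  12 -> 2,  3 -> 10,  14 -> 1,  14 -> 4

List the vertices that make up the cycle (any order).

2, 5, 9, 12, 14

DFS with gray/black marking from 2:
2 gray
  14 gray
    4 gray
    4 black
    1 gray
      1→4: 4 black — skip
    1 black
    3 gray
      10 gray
        6 gray
        6 black
      10 black
      11 gray
      11 black
    3 black
    9 gray
      5 gray
        12 gray
          12→2: 2 is gray → back edge
Back edge closes the cycle 2 → 14 → 9 → 5 → 12 → 2; its vertices are {2, 5, 9, 12, 14}.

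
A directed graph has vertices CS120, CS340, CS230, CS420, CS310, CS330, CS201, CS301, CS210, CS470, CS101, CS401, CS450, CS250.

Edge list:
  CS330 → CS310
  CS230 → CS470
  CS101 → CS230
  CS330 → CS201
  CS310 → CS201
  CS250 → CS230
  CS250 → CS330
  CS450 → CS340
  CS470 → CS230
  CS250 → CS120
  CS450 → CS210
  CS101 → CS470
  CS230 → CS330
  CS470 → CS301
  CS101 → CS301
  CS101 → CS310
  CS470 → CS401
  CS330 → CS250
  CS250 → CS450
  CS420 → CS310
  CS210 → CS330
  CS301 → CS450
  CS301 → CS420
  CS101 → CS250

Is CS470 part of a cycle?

Yes

CS470 is on a cycle iff CS470 can reach itself via ≥1 edge.
CS470 → CS230 → CS470 — yes.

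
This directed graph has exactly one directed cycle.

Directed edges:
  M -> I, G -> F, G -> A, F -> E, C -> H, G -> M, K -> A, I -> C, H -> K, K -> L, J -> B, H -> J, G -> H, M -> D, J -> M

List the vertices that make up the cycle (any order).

DFS with gray/black marking from H:
H gray
  K gray
    L gray
    L black
    A gray
    A black
  K black
  J gray
    B gray
    B black
    M gray
      I gray
        C gray
          C→H: H is gray → back edge
Back edge closes the cycle H → J → M → I → C → H; its vertices are {C, H, I, J, M}.

C, H, I, J, M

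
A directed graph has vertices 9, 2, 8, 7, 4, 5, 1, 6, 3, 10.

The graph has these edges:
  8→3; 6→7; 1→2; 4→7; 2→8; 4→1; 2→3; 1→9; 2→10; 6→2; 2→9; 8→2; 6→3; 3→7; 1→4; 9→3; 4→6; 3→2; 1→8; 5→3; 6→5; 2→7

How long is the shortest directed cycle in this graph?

2

For each vertex v, BFS finds the shortest path from v back to v.
The shortest such closed walk is 4 → 1 → 4, length 2.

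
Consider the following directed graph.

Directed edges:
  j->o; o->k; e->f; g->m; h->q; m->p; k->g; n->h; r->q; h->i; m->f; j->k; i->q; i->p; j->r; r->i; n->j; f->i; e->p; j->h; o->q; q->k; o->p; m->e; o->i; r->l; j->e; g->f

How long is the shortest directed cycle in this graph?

5

For each vertex v, BFS finds the shortest path from v back to v.
The shortest such closed walk is k → g → f → i → q → k, length 5.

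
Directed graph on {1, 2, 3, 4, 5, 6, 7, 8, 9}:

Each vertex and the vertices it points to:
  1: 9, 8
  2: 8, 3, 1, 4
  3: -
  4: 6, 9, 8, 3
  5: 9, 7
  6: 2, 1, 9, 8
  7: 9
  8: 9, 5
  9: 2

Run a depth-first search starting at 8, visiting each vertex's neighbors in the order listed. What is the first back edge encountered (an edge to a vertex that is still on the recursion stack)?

DFS from 8 (visiting each vertex's neighbors in the order listed); mark gray on enter, black on exit:
8 gray
  9 gray
    2 gray
      2→8: 8 is gray → back edge
First back edge: 2 → 8.

2→8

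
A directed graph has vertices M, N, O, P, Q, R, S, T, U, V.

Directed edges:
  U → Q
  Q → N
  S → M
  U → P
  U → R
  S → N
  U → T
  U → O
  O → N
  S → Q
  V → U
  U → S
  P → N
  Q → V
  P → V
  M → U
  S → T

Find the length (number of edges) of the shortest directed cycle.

For each vertex v, BFS finds the shortest path from v back to v.
The shortest such closed walk is U → S → M → U, length 3.

3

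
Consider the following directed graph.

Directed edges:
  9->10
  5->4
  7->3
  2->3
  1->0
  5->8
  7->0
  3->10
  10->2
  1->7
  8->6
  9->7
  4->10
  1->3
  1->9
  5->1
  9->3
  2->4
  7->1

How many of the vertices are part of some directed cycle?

7

A vertex is on a directed cycle iff it belongs to a strongly connected component of size ≥ 2 (or has a self-loop).
The vertices on cycles are {1, 2, 3, 4, 7, 9, 10} — 7 in total.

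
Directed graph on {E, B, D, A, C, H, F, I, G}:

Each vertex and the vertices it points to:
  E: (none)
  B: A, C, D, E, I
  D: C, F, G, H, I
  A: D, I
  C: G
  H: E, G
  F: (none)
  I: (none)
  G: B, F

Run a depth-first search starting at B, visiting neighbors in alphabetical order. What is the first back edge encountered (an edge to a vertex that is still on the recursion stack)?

DFS from B (visiting neighbors in alphabetical order); mark gray on enter, black on exit:
B gray
  A gray
    D gray
      C gray
        G gray
          G→B: B is gray → back edge
First back edge: G → B.

G→B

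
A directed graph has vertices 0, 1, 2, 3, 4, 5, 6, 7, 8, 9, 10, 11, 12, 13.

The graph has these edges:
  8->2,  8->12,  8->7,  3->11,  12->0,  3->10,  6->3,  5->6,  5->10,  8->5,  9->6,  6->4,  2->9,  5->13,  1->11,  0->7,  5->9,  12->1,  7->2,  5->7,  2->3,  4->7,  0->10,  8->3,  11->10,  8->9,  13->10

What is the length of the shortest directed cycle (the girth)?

5

For each vertex v, BFS finds the shortest path from v back to v.
The shortest such closed walk is 2 → 9 → 6 → 4 → 7 → 2, length 5.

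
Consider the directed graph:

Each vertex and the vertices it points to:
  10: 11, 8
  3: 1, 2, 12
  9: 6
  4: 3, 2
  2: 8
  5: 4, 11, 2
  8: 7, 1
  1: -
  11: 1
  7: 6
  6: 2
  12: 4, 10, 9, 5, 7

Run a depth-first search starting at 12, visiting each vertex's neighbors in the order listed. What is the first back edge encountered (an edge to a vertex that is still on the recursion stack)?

6→2

DFS from 12 (visiting each vertex's neighbors in the order listed); mark gray on enter, black on exit:
12 gray
  4 gray
    3 gray
      1 gray
      1 black
      2 gray
        8 gray
          7 gray
            6 gray
              6→2: 2 is gray → back edge
First back edge: 6 → 2.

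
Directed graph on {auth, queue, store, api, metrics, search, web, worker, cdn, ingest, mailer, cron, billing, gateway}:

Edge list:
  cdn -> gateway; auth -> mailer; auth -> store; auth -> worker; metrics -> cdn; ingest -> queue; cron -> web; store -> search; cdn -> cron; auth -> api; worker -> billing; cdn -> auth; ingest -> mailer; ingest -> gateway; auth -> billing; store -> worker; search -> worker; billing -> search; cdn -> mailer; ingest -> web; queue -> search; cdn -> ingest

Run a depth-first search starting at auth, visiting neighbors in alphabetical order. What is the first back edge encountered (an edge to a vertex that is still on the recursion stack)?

worker->billing

DFS from auth (visiting neighbors in alphabetical order); mark gray on enter, black on exit:
auth gray
  api gray
  api black
  billing gray
    search gray
      worker gray
        worker→billing: billing is gray → back edge
First back edge: worker → billing.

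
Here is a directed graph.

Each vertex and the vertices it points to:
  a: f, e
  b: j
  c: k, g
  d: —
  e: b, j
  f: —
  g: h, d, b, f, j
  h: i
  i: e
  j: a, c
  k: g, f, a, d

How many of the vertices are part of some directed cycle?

9

A vertex is on a directed cycle iff it belongs to a strongly connected component of size ≥ 2 (or has a self-loop).
The vertices on cycles are {a, b, c, e, g, h, i, j, k} — 9 in total.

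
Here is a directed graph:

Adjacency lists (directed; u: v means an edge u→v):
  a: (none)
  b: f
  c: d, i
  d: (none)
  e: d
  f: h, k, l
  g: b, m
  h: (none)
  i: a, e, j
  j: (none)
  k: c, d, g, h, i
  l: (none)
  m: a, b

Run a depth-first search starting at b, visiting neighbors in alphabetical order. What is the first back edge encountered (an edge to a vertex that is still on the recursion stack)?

DFS from b (visiting neighbors in alphabetical order); mark gray on enter, black on exit:
b gray
  f gray
    h gray
    h black
    k gray
      c gray
        d gray
        d black
        i gray
          a gray
          a black
          e gray
            e→d: d black — skip
          e black
          j gray
          j black
        i black
      c black
      k→d: d black — skip
      g gray
        g→b: b is gray → back edge
First back edge: g → b.

g->b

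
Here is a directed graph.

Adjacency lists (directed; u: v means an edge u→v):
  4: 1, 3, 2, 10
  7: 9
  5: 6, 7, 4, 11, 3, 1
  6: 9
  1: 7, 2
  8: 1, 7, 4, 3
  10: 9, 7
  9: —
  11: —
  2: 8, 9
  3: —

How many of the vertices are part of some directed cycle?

A vertex is on a directed cycle iff it belongs to a strongly connected component of size ≥ 2 (or has a self-loop).
The vertices on cycles are {1, 2, 4, 8} — 4 in total.

4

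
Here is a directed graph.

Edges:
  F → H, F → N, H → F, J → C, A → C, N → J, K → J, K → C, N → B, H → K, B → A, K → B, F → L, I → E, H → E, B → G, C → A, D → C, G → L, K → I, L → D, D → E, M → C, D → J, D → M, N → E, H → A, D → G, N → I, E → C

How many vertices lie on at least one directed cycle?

A vertex is on a directed cycle iff it belongs to a strongly connected component of size ≥ 2 (or has a self-loop).
The vertices on cycles are {A, C, D, F, G, H, L} — 7 in total.

7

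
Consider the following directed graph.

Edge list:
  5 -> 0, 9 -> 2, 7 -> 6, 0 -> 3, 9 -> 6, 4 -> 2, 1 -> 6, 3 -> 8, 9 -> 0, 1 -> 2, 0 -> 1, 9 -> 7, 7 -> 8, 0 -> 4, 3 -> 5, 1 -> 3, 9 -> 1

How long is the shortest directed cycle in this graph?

For each vertex v, BFS finds the shortest path from v back to v.
The shortest such closed walk is 0 → 3 → 5 → 0, length 3.

3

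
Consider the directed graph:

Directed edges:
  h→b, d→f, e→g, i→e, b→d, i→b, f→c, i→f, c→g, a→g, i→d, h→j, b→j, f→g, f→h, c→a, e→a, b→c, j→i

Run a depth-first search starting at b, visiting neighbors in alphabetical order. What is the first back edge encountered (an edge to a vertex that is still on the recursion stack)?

DFS from b (visiting neighbors in alphabetical order); mark gray on enter, black on exit:
b gray
  c gray
    a gray
      g gray
      g black
    a black
    c→g: g black — skip
  c black
  d gray
    f gray
      f→c: c black — skip
      f→g: g black — skip
      h gray
        h→b: b is gray → back edge
First back edge: h → b.

h->b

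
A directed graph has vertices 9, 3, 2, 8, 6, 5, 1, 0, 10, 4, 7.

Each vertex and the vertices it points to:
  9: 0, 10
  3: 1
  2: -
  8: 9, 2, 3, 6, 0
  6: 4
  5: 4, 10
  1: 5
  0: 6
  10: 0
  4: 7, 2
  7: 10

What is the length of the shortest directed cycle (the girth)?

For each vertex v, BFS finds the shortest path from v back to v.
The shortest such closed walk is 6 → 4 → 7 → 10 → 0 → 6, length 5.

5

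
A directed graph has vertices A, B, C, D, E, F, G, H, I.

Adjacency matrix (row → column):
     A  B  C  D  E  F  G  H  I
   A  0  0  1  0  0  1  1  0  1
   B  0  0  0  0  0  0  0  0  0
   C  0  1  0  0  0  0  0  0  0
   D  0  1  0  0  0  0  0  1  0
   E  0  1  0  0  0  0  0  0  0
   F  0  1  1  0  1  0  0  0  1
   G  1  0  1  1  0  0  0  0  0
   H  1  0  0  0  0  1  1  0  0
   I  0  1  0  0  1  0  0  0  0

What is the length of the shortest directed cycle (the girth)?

2

For each vertex v, BFS finds the shortest path from v back to v.
The shortest such closed walk is A → G → A, length 2.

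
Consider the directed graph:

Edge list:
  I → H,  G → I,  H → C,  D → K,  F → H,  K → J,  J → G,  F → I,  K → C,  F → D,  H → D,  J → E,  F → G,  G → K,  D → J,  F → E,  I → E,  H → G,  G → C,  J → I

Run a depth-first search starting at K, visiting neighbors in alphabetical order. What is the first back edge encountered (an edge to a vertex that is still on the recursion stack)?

DFS from K (visiting neighbors in alphabetical order); mark gray on enter, black on exit:
K gray
  C gray
  C black
  J gray
    E gray
    E black
    G gray
      G→C: C black — skip
      I gray
        I→E: E black — skip
        H gray
          H→C: C black — skip
          D gray
            D→J: J is gray → back edge
First back edge: D → J.

D->J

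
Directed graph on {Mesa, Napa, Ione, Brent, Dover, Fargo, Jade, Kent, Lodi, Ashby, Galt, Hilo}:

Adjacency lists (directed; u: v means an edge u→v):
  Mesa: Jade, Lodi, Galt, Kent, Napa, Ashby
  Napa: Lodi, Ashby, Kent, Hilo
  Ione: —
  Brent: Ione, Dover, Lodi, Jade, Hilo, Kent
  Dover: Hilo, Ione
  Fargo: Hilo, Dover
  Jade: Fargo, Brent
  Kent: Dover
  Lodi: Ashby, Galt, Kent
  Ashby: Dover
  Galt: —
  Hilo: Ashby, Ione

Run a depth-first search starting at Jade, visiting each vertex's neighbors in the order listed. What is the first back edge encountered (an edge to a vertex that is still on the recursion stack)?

Dover→Hilo

DFS from Jade (visiting each vertex's neighbors in the order listed); mark gray on enter, black on exit:
Jade gray
  Fargo gray
    Hilo gray
      Ashby gray
        Dover gray
          Dover→Hilo: Hilo is gray → back edge
First back edge: Dover → Hilo.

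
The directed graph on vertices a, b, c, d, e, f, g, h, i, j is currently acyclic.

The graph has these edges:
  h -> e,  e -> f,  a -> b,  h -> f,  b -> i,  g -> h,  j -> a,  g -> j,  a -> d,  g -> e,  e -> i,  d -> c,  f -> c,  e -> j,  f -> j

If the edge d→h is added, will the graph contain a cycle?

Yes

Adding d→h creates a cycle iff h can already reach d.
Path from h: h → e → j → a → d.
So h → … → d → h is a cycle.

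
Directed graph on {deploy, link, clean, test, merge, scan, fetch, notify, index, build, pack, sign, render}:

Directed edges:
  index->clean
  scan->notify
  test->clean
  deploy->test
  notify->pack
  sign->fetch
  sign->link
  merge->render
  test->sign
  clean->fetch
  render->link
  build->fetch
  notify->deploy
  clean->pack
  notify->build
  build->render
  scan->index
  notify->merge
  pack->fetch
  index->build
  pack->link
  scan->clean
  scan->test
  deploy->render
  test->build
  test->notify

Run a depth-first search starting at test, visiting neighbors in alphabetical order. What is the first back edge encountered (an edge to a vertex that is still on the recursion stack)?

DFS from test (visiting neighbors in alphabetical order); mark gray on enter, black on exit:
test gray
  build gray
    fetch gray
    fetch black
    render gray
      link gray
      link black
    render black
  build black
  clean gray
    clean→fetch: fetch black — skip
    pack gray
      pack→fetch: fetch black — skip
      pack→link: link black — skip
    pack black
  clean black
  notify gray
    notify→build: build black — skip
    deploy gray
      deploy→render: render black — skip
      deploy→test: test is gray → back edge
First back edge: deploy → test.

deploy→test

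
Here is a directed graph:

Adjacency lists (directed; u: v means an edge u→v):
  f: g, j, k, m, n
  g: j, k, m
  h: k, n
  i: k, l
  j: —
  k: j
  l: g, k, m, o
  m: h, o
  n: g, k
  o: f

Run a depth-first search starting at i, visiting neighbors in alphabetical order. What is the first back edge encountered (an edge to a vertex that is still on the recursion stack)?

DFS from i (visiting neighbors in alphabetical order); mark gray on enter, black on exit:
i gray
  k gray
    j gray
    j black
  k black
  l gray
    g gray
      g→j: j black — skip
      g→k: k black — skip
      m gray
        h gray
          h→k: k black — skip
          n gray
            n→g: g is gray → back edge
First back edge: n → g.

n→g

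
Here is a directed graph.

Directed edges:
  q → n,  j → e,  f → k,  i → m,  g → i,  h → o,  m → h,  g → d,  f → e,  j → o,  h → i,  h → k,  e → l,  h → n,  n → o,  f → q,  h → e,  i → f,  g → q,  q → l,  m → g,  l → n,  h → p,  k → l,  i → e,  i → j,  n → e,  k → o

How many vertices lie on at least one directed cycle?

A vertex is on a directed cycle iff it belongs to a strongly connected component of size ≥ 2 (or has a self-loop).
The vertices on cycles are {e, g, h, i, l, m, n} — 7 in total.

7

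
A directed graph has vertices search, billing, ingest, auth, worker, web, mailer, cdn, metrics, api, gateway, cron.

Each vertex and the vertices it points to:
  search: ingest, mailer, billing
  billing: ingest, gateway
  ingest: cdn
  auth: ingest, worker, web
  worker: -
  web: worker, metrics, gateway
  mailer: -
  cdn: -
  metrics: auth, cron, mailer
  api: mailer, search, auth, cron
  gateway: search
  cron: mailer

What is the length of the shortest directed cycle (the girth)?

3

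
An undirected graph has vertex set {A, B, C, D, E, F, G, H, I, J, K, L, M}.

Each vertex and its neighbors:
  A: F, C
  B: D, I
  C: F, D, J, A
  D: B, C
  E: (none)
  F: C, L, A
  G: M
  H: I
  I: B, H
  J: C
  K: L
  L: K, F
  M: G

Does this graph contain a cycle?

Yes

DFS, tracking each vertex's parent; an edge to a visited non-parent vertex closes a cycle.
Start from J:
visit J (parent –)
  visit C (parent J)
    visit F (parent C)
      F–C: parent, skip
      visit L (parent F)
        visit K (parent L)
          K–L: parent, skip
        L–F: parent, skip
      visit A (parent F)
        A–F: parent, skip
        A–C: C visited and ≠ parent → cycle
Cycle: C – F – A – C.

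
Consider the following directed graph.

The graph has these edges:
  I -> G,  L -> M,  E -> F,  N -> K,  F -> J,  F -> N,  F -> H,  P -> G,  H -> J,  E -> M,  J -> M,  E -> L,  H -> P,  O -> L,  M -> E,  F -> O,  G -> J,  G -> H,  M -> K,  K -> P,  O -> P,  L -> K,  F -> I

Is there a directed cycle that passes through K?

Yes

K is on a cycle iff K can reach itself via ≥1 edge.
K → P → G → J → M → K — yes.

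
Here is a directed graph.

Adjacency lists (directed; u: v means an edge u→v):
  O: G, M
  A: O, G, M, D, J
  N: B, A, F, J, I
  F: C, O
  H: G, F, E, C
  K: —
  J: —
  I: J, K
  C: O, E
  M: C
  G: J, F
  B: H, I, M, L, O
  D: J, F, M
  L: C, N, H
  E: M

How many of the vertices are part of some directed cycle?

9

A vertex is on a directed cycle iff it belongs to a strongly connected component of size ≥ 2 (or has a self-loop).
The vertices on cycles are {B, C, E, F, G, L, M, N, O} — 9 in total.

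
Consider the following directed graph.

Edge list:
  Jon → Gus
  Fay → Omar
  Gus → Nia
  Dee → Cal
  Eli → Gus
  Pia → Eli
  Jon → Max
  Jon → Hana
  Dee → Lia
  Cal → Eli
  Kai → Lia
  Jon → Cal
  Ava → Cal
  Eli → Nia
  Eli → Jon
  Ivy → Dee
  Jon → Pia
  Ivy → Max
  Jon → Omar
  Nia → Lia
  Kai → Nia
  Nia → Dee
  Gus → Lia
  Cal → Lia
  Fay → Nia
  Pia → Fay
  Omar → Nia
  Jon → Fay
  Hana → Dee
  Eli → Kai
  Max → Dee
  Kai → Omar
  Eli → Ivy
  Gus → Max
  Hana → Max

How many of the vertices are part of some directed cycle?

13

A vertex is on a directed cycle iff it belongs to a strongly connected component of size ≥ 2 (or has a self-loop).
The vertices on cycles are {Cal, Dee, Eli, Fay, Gus, Ivy, Jon, Kai, Max, Nia, Pia, Hana, Omar} — 13 in total.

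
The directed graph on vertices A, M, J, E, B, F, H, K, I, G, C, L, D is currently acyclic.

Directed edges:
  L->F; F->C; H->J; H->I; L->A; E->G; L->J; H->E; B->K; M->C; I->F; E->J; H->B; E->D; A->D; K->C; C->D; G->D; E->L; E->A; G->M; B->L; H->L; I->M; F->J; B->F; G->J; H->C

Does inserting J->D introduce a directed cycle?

Adding J→D creates a cycle iff D can already reach J.
Explore from D: no path reaches J. The graph stays acyclic.

No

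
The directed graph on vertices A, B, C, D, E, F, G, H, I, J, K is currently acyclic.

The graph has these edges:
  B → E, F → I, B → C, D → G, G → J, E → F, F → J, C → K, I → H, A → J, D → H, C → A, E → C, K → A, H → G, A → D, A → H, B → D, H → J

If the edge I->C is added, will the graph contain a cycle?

No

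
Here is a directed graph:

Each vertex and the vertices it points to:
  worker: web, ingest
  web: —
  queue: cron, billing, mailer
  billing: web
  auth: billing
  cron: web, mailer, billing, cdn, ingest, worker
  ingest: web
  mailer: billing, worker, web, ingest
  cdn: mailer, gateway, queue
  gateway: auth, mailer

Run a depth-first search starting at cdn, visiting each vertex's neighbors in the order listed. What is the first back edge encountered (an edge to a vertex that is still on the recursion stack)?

DFS from cdn (visiting each vertex's neighbors in the order listed); mark gray on enter, black on exit:
cdn gray
  mailer gray
    billing gray
      web gray
      web black
    billing black
    worker gray
      worker→web: web black — skip
      ingest gray
        ingest→web: web black — skip
      ingest black
    worker black
    mailer→web: web black — skip
    mailer→ingest: ingest black — skip
  mailer black
  gateway gray
    auth gray
      auth→billing: billing black — skip
    auth black
    gateway→mailer: mailer black — skip
  gateway black
  queue gray
    cron gray
      cron→web: web black — skip
      cron→mailer: mailer black — skip
      cron→billing: billing black — skip
      cron→cdn: cdn is gray → back edge
First back edge: cron → cdn.

cron->cdn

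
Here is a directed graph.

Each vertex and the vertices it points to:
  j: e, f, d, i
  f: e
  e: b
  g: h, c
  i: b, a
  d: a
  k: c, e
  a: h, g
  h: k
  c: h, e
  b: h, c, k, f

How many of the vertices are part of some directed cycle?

6

A vertex is on a directed cycle iff it belongs to a strongly connected component of size ≥ 2 (or has a self-loop).
The vertices on cycles are {b, c, e, f, h, k} — 6 in total.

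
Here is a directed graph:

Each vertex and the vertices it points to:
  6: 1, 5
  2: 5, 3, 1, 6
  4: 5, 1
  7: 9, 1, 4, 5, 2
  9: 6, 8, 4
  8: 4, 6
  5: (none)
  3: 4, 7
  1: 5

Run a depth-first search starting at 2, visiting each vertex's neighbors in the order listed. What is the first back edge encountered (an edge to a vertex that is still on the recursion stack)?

DFS from 2 (visiting each vertex's neighbors in the order listed); mark gray on enter, black on exit:
2 gray
  5 gray
  5 black
  3 gray
    4 gray
      4→5: 5 black — skip
      1 gray
        1→5: 5 black — skip
      1 black
    4 black
    7 gray
      9 gray
        6 gray
          6→1: 1 black — skip
          6→5: 5 black — skip
        6 black
        8 gray
          8→4: 4 black — skip
          8→6: 6 black — skip
        8 black
        9→4: 4 black — skip
      9 black
      7→1: 1 black — skip
      7→4: 4 black — skip
      7→5: 5 black — skip
      7→2: 2 is gray → back edge
First back edge: 7 → 2.

7->2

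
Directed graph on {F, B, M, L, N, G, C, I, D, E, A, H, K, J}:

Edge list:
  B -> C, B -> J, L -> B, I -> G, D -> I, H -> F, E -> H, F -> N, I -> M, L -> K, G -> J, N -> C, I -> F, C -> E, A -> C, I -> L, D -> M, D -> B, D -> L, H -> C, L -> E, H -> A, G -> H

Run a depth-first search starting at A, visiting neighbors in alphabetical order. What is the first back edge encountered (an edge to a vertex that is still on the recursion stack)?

H->A

DFS from A (visiting neighbors in alphabetical order); mark gray on enter, black on exit:
A gray
  C gray
    E gray
      H gray
        H→A: A is gray → back edge
First back edge: H → A.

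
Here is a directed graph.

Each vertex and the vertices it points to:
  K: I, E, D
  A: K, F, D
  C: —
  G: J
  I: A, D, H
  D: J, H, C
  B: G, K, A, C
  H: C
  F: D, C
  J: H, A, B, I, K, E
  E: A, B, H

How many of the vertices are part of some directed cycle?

A vertex is on a directed cycle iff it belongs to a strongly connected component of size ≥ 2 (or has a self-loop).
The vertices on cycles are {A, B, D, E, F, G, I, J, K} — 9 in total.

9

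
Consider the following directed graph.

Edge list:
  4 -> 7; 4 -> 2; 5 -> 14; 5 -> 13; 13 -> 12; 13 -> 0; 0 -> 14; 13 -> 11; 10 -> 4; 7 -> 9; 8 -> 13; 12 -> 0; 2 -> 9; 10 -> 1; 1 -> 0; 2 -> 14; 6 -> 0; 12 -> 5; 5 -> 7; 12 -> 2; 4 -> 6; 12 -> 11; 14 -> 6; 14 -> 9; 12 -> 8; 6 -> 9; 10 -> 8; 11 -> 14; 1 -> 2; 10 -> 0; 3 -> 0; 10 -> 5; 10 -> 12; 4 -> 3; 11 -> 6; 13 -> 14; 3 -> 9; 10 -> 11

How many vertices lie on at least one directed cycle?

A vertex is on a directed cycle iff it belongs to a strongly connected component of size ≥ 2 (or has a self-loop).
The vertices on cycles are {0, 5, 6, 8, 12, 13, 14} — 7 in total.

7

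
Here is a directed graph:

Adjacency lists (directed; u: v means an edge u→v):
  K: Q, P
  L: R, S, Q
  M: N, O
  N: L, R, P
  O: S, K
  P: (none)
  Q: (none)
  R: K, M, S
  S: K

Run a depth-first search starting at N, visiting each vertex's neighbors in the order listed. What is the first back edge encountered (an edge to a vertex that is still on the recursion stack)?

M->N

DFS from N (visiting each vertex's neighbors in the order listed); mark gray on enter, black on exit:
N gray
  L gray
    R gray
      K gray
        Q gray
        Q black
        P gray
        P black
      K black
      M gray
        M→N: N is gray → back edge
First back edge: M → N.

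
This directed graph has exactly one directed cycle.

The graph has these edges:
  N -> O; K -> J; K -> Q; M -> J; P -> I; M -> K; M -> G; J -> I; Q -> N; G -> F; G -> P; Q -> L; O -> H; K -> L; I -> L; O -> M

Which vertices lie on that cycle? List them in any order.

DFS with gray/black marking from O:
O gray
  H gray
  H black
  M gray
    J gray
      I gray
        L gray
        L black
      I black
    J black
    K gray
      K→J: J black — skip
      K→L: L black — skip
      Q gray
        Q→L: L black — skip
        N gray
          N→O: O is gray → back edge
Back edge closes the cycle O → M → K → Q → N → O; its vertices are {K, M, N, O, Q}.

K, M, N, O, Q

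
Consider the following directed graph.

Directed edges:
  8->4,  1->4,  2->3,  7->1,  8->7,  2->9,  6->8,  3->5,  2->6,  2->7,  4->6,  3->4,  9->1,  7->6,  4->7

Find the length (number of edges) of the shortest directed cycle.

3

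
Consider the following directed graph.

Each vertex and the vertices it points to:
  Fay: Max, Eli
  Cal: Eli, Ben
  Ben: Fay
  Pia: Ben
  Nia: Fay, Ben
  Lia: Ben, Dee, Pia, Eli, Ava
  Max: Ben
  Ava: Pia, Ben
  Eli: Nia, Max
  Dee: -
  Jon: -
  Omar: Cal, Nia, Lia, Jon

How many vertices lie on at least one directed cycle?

A vertex is on a directed cycle iff it belongs to a strongly connected component of size ≥ 2 (or has a self-loop).
The vertices on cycles are {Ben, Eli, Fay, Max, Nia} — 5 in total.

5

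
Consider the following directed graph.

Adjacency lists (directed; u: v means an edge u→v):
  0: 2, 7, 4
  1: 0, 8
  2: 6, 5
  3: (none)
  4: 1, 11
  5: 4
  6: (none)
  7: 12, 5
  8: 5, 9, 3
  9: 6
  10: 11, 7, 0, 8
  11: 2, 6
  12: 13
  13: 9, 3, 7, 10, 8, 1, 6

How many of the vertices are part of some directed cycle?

A vertex is on a directed cycle iff it belongs to a strongly connected component of size ≥ 2 (or has a self-loop).
The vertices on cycles are {0, 1, 2, 4, 5, 7, 8, 10, 11, 12, 13} — 11 in total.

11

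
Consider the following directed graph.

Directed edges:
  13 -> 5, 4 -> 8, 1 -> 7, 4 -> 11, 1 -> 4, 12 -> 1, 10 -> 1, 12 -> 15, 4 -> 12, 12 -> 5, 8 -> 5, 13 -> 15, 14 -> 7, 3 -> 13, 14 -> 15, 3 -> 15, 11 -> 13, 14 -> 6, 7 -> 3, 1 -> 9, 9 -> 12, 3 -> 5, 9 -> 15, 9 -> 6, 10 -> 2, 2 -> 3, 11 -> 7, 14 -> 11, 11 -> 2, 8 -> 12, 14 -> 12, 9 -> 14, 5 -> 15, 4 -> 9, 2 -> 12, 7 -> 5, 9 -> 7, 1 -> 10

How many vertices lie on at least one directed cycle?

A vertex is on a directed cycle iff it belongs to a strongly connected component of size ≥ 2 (or has a self-loop).
The vertices on cycles are {1, 2, 4, 8, 9, 10, 11, 12, 14} — 9 in total.

9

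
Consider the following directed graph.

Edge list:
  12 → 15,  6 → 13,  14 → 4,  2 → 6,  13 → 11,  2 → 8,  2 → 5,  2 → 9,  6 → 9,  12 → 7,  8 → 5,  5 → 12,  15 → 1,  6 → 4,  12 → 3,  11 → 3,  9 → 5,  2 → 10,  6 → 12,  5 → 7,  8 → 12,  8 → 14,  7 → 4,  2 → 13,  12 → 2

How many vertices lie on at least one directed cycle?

6

A vertex is on a directed cycle iff it belongs to a strongly connected component of size ≥ 2 (or has a self-loop).
The vertices on cycles are {2, 5, 6, 8, 9, 12} — 6 in total.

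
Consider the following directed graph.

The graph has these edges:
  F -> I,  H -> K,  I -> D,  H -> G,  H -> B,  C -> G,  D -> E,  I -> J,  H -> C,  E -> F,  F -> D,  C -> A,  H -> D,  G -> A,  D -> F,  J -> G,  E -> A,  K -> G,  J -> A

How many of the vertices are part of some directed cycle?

A vertex is on a directed cycle iff it belongs to a strongly connected component of size ≥ 2 (or has a self-loop).
The vertices on cycles are {D, E, F, I} — 4 in total.

4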